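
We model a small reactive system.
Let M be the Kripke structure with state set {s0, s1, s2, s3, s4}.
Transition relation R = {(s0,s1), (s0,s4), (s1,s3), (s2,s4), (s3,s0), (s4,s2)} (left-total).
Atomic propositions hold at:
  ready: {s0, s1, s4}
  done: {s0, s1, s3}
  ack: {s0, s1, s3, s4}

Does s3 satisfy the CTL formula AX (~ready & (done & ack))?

Sat(~ready) = {s2, s3}
Sat(done & ack) = {s0, s1, s3}
Sat(~ready & (done & ack)) = {s3}
Sat(AX (~ready & (done & ack))) = {s : every successor in {s3}} = {s1}
s3 ∉ Sat(AX (~ready & (done & ack))) = {s1}, so the formula does not hold at s3.

No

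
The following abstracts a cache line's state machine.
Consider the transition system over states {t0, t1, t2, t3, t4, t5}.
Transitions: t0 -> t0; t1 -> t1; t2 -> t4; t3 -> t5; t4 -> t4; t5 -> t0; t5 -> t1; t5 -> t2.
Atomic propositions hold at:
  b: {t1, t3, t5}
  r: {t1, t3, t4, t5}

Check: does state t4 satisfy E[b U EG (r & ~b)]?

Yes

Sat(~b) = {t0, t2, t4}
Sat(r & ~b) = {t4}
EG (r & ~b): greatest fixpoint, start Z0 = {t4}, keep only states in Sat with some successor in Z. Already a fixed point.
Sat(EG (r & ~b)) = {t4}
E[b U EG (r & ~b)]: least fixpoint, start Z0 = Sat(EG (r & ~b)) = {t4}, add states in Sat(b) with some successor in Z. Already a fixed point.
Sat(E[b U EG (r & ~b)]) = {t4}
t4 ∈ Sat(E[b U EG (r & ~b)]) = {t4}, so the formula holds at t4.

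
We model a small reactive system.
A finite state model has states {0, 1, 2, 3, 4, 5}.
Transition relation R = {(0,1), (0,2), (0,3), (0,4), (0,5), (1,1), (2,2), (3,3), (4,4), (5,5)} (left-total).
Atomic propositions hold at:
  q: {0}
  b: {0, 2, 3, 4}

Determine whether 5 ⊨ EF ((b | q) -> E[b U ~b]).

Sat(b | q) = {0, 2, 3, 4}
Sat(~b) = {1, 5}
E[b U ~b]: least fixpoint, start Z0 = Sat(~b) = {1, 5}, add states in Sat(b) with some successor in Z. Z1 = {0, 1, 5}; fixed.
Sat(E[b U ~b]) = {0, 1, 5}
Sat((b | q) -> E[b U ~b]) = {0, 1, 5}
EF ((b | q) -> E[b U ~b]): least fixpoint, start Z0 = {0, 1, 5}, add states with some successor in Z. Already a fixed point.
Sat(EF ((b | q) -> E[b U ~b])) = {0, 1, 5}
5 ∈ Sat(EF ((b | q) -> E[b U ~b])) = {0, 1, 5}, so the formula holds at 5.

Yes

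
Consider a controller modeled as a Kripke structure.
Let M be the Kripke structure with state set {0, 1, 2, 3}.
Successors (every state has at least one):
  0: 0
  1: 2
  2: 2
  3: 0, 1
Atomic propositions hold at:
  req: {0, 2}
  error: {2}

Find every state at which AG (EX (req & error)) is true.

{1, 2}

Sat(req & error) = {2}
Sat(EX (req & error)) = {s : some successor in {2}} = {1, 2}
AG (EX (req & error)): greatest fixpoint, start Z0 = {1, 2}, keep only states in Sat with every successor in Z. Already a fixed point.
Sat(AG (EX (req & error))) = {1, 2}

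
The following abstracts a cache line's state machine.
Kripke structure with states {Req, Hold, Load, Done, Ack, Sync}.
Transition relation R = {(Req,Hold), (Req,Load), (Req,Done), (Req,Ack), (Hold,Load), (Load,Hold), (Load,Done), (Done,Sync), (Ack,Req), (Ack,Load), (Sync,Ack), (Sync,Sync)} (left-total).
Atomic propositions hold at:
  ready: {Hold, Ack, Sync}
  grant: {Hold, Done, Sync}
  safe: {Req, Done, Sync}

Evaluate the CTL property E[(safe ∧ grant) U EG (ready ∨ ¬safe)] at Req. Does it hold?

Sat(safe ∧ grant) = {Done, Sync}
Sat(¬safe) = {Hold, Load, Ack}
Sat(ready ∨ ¬safe) = {Hold, Load, Ack, Sync}
EG (ready ∨ ¬safe): greatest fixpoint, start Z0 = {Hold, Load, Ack, Sync}, keep only states in Sat with some successor in Z. Already a fixed point.
Sat(EG (ready ∨ ¬safe)) = {Hold, Load, Ack, Sync}
E[(safe ∧ grant) U EG (ready ∨ ¬safe)]: least fixpoint, start Z0 = Sat(EG (ready ∨ ¬safe)) = {Hold, Load, Ack, Sync}, add states in Sat(safe ∧ grant) with some successor in Z. Z1 = {Hold, Load, Done, Ack, Sync}; fixed.
Sat(E[(safe ∧ grant) U EG (ready ∨ ¬safe)]) = {Hold, Load, Done, Ack, Sync}
Req ∉ Sat(E[(safe ∧ grant) U EG (ready ∨ ¬safe)]) = {Hold, Load, Done, Ack, Sync}, so the formula does not hold at Req.

No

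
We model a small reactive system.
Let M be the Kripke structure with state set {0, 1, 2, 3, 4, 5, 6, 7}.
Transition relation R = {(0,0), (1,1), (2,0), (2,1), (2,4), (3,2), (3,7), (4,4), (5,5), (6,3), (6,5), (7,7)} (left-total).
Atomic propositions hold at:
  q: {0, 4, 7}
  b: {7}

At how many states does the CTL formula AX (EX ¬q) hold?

Sat(¬q) = {1, 2, 3, 5, 6}
Sat(EX ¬q) = {s : some successor in {1, 2, 3, 5, 6}} = {1, 2, 3, 5, 6}
Sat(AX (EX ¬q)) = {s : every successor in {1, 2, 3, 5, 6}} = {1, 5, 6}
|Sat(AX (EX ¬q))| = |{1, 5, 6}| = 3.

3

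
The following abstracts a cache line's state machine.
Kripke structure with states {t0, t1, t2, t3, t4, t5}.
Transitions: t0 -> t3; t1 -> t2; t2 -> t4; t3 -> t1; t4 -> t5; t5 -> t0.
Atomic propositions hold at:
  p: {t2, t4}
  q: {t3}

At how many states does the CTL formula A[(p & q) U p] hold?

2

Sat(p & q) = ∅
A[(p & q) U p]: least fixpoint, start Z0 = Sat(p) = {t2, t4}, add states in Sat(p & q) with every successor in Z. Already a fixed point.
Sat(A[(p & q) U p]) = {t2, t4}
|Sat(A[(p & q) U p])| = |{t2, t4}| = 2.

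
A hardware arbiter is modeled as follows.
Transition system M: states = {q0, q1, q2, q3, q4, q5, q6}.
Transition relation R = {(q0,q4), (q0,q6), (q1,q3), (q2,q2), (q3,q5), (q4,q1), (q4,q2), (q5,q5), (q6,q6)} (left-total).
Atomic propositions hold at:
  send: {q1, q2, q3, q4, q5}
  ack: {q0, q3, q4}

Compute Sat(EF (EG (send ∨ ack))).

{q0, q1, q2, q3, q4, q5}

Sat(send ∨ ack) = {q0, q1, q2, q3, q4, q5}
EG (send ∨ ack): greatest fixpoint, start Z0 = {q0, q1, q2, q3, q4, q5}, keep only states in Sat with some successor in Z. Already a fixed point.
Sat(EG (send ∨ ack)) = {q0, q1, q2, q3, q4, q5}
EF (EG (send ∨ ack)): least fixpoint, start Z0 = {q0, q1, q2, q3, q4, q5}, add states with some successor in Z. Already a fixed point.
Sat(EF (EG (send ∨ ack))) = {q0, q1, q2, q3, q4, q5}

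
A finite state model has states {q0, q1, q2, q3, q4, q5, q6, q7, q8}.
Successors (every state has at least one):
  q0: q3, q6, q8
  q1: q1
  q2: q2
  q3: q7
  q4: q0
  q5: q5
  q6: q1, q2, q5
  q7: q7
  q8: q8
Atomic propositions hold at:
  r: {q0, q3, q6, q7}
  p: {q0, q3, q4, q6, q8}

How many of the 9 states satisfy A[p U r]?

A[p U r]: least fixpoint, start Z0 = Sat(r) = {q0, q3, q6, q7}, add states in Sat(p) with every successor in Z. Z1 = {q0, q3, q4, q6, q7}; fixed.
Sat(A[p U r]) = {q0, q3, q4, q6, q7}
|Sat(A[p U r])| = |{q0, q3, q4, q6, q7}| = 5.

5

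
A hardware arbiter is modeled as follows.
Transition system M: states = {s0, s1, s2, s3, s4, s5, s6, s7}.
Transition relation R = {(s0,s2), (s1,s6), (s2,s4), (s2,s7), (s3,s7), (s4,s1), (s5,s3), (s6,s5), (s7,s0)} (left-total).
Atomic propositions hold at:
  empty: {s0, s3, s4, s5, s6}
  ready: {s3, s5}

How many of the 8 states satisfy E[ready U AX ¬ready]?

Sat(¬ready) = {s0, s1, s2, s4, s6, s7}
Sat(AX ¬ready) = {s : every successor in {s0, s1, s2, s4, s6, s7}} = {s0, s1, s2, s3, s4, s7}
E[ready U AX ¬ready]: least fixpoint, start Z0 = Sat(AX ¬ready) = {s0, s1, s2, s3, s4, s7}, add states in Sat(ready) with some successor in Z. Z1 = {s0, s1, s2, s3, s4, s5, s7}; fixed.
Sat(E[ready U AX ¬ready]) = {s0, s1, s2, s3, s4, s5, s7}
|Sat(E[ready U AX ¬ready])| = |{s0, s1, s2, s3, s4, s5, s7}| = 7.

7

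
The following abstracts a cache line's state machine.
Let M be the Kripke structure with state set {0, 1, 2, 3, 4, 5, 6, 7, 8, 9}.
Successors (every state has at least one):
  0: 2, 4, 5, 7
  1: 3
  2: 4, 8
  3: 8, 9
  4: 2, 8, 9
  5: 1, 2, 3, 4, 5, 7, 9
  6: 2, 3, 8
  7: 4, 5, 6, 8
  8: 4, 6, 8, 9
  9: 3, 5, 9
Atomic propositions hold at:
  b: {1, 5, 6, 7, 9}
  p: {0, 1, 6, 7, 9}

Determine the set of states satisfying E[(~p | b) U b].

{1, 2, 3, 4, 5, 6, 7, 8, 9}

Sat(~p) = {2, 3, 4, 5, 8}
Sat(~p | b) = {1, 2, 3, 4, 5, 6, 7, 8, 9}
E[(~p | b) U b]: least fixpoint, start Z0 = Sat(b) = {1, 5, 6, 7, 9}, add states in Sat(~p | b) with some successor in Z. Z1 = {1, 3, 4, 5, 6, 7, 8, 9}; Z2 = {1, 2, 3, 4, 5, 6, 7, 8, 9}; fixed.
Sat(E[(~p | b) U b]) = {1, 2, 3, 4, 5, 6, 7, 8, 9}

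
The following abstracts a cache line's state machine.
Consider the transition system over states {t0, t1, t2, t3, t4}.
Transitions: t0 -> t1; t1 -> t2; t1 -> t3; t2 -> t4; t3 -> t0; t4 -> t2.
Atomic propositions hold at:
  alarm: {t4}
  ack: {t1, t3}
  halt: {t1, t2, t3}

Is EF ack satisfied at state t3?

Yes

EF ack: least fixpoint, start Z0 = {t1, t3}, add states with some successor in Z. Z1 = {t0, t1, t3}; fixed.
Sat(EF ack) = {t0, t1, t3}
t3 ∈ Sat(EF ack) = {t0, t1, t3}, so the formula holds at t3.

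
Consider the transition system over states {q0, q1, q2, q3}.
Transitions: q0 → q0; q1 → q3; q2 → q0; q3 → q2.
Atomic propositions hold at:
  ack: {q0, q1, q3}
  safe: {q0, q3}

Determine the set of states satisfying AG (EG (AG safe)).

AG safe: greatest fixpoint, start Z0 = {q0, q3}, keep only states in Sat with every successor in Z. Z1 = {q0}; fixed.
Sat(AG safe) = {q0}
EG (AG safe): greatest fixpoint, start Z0 = {q0}, keep only states in Sat with some successor in Z. Already a fixed point.
Sat(EG (AG safe)) = {q0}
AG (EG (AG safe)): greatest fixpoint, start Z0 = {q0}, keep only states in Sat with every successor in Z. Already a fixed point.
Sat(AG (EG (AG safe))) = {q0}

{q0}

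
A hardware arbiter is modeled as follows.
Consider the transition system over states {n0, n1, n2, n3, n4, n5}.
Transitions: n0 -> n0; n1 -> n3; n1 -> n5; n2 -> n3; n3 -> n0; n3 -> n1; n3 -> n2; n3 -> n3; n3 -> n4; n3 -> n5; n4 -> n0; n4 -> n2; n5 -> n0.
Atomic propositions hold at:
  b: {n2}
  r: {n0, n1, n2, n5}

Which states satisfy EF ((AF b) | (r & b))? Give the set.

AF b: least fixpoint, start Z0 = {n2}, add states with every successor in Z. Already a fixed point.
Sat(AF b) = {n2}
Sat(r & b) = {n2}
Sat((AF b) | (r & b)) = {n2}
EF ((AF b) | (r & b)): least fixpoint, start Z0 = {n2}, add states with some successor in Z. Z1 = {n2, n3, n4}; Z2 = {n1, n2, n3, n4}; fixed.
Sat(EF ((AF b) | (r & b))) = {n1, n2, n3, n4}

{n1, n2, n3, n4}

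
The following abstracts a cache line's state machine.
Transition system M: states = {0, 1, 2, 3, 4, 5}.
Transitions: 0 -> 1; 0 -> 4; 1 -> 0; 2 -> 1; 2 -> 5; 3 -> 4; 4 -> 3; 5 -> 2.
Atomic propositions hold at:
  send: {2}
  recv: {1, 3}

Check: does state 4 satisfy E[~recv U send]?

No

Sat(~recv) = {0, 2, 4, 5}
E[~recv U send]: least fixpoint, start Z0 = Sat(send) = {2}, add states in Sat(~recv) with some successor in Z. Z1 = {2, 5}; fixed.
Sat(E[~recv U send]) = {2, 5}
4 ∉ Sat(E[~recv U send]) = {2, 5}, so the formula does not hold at 4.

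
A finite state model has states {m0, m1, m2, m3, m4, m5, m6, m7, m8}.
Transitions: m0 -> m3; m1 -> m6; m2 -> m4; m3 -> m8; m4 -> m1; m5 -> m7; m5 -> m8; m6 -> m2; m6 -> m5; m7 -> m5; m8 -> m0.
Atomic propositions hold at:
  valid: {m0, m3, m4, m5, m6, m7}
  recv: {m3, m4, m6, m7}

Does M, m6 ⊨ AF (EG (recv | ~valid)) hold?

Yes

Sat(~valid) = {m1, m2, m8}
Sat(recv | ~valid) = {m1, m2, m3, m4, m6, m7, m8}
EG (recv | ~valid): greatest fixpoint, start Z0 = {m1, m2, m3, m4, m6, m7, m8}, keep only states in Sat with some successor in Z. Z1 = {m1, m2, m3, m4, m6}; Z2 = {m1, m2, m4, m6}; fixed.
Sat(EG (recv | ~valid)) = {m1, m2, m4, m6}
AF (EG (recv | ~valid)): least fixpoint, start Z0 = {m1, m2, m4, m6}, add states with every successor in Z. Already a fixed point.
Sat(AF (EG (recv | ~valid))) = {m1, m2, m4, m6}
m6 ∈ Sat(AF (EG (recv | ~valid))) = {m1, m2, m4, m6}, so the formula holds at m6.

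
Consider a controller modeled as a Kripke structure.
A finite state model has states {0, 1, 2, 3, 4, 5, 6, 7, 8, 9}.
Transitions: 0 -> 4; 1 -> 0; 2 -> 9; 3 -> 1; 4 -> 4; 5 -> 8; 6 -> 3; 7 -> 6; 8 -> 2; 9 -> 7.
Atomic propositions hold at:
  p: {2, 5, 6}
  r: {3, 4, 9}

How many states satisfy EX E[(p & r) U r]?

4

Sat(p & r) = ∅
E[(p & r) U r]: least fixpoint, start Z0 = Sat(r) = {3, 4, 9}, add states in Sat(p & r) with some successor in Z. Already a fixed point.
Sat(E[(p & r) U r]) = {3, 4, 9}
Sat(EX E[(p & r) U r]) = {s : some successor in {3, 4, 9}} = {0, 2, 4, 6}
|Sat(EX E[(p & r) U r])| = |{0, 2, 4, 6}| = 4.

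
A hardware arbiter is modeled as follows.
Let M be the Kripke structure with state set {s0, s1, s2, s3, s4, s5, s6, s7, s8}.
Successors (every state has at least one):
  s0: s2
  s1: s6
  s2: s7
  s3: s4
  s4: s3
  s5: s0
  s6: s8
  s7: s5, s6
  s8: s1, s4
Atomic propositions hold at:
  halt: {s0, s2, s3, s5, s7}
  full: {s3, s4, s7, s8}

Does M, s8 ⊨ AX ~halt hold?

Sat(~halt) = {s1, s4, s6, s8}
Sat(AX ~halt) = {s : every successor in {s1, s4, s6, s8}} = {s1, s3, s6, s8}
s8 ∈ Sat(AX ~halt) = {s1, s3, s6, s8}, so the formula holds at s8.

Yes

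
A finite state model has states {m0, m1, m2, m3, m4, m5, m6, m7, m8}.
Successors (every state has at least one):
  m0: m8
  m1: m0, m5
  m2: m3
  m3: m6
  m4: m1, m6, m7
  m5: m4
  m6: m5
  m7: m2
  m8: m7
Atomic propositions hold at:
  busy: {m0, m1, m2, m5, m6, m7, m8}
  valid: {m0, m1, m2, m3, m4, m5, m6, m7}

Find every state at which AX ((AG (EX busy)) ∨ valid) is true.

Sat(EX busy) = {s : some successor in {m0, m1, m2, m5, m6, m7, m8}} = {m0, m1, m3, m4, m6, m7, m8}
AG (EX busy): greatest fixpoint, start Z0 = {m0, m1, m3, m4, m6, m7, m8}, keep only states in Sat with every successor in Z. Z1 = {m0, m3, m4, m8}; Z2 = {m0}; Z3 = ∅; fixed.
Sat(AG (EX busy)) = ∅
Sat((AG (EX busy)) ∨ valid) = {m0, m1, m2, m3, m4, m5, m6, m7}
Sat(AX ((AG (EX busy)) ∨ valid)) = {s : every successor in {m0, m1, m2, m3, m4, m5, m6, m7}} = {m1, m2, m3, m4, m5, m6, m7, m8}

{m1, m2, m3, m4, m5, m6, m7, m8}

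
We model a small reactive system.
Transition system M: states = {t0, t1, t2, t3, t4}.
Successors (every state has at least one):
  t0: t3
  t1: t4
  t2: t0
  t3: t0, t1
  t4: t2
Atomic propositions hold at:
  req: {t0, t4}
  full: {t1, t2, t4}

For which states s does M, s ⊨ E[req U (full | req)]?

{t0, t1, t2, t4}

Sat(full | req) = {t0, t1, t2, t4}
E[req U (full | req)]: least fixpoint, start Z0 = Sat((full | req)) = {t0, t1, t2, t4}, add states in Sat(req) with some successor in Z. Already a fixed point.
Sat(E[req U (full | req)]) = {t0, t1, t2, t4}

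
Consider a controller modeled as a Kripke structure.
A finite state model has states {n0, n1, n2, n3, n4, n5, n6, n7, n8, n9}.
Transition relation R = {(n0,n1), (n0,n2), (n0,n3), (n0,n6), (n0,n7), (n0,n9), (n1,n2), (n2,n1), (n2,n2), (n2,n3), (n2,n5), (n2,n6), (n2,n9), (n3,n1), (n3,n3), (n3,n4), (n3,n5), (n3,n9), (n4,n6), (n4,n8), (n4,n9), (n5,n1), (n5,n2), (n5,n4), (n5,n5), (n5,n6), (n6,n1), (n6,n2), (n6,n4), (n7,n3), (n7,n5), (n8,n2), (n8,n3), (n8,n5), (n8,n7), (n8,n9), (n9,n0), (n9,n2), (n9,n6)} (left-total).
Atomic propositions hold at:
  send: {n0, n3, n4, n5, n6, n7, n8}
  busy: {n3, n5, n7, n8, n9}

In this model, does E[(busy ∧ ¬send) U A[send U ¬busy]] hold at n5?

Sat(¬send) = {n1, n2, n9}
Sat(busy ∧ ¬send) = {n9}
Sat(¬busy) = {n0, n1, n2, n4, n6}
A[send U ¬busy]: least fixpoint, start Z0 = Sat(¬busy) = {n0, n1, n2, n4, n6}, add states in Sat(send) with every successor in Z. Already a fixed point.
Sat(A[send U ¬busy]) = {n0, n1, n2, n4, n6}
E[(busy ∧ ¬send) U A[send U ¬busy]]: least fixpoint, start Z0 = Sat(A[send U ¬busy]) = {n0, n1, n2, n4, n6}, add states in Sat(busy ∧ ¬send) with some successor in Z. Z1 = {n0, n1, n2, n4, n6, n9}; fixed.
Sat(E[(busy ∧ ¬send) U A[send U ¬busy]]) = {n0, n1, n2, n4, n6, n9}
n5 ∉ Sat(E[(busy ∧ ¬send) U A[send U ¬busy]]) = {n0, n1, n2, n4, n6, n9}, so the formula does not hold at n5.

No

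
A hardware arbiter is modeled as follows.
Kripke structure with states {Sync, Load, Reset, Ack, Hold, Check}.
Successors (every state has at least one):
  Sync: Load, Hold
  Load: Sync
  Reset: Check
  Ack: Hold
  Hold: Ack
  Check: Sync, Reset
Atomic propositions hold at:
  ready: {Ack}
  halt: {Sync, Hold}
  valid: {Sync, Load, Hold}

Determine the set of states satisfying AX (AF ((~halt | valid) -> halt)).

{Sync, Load, Ack, Hold}

Sat(~halt) = {Load, Reset, Ack, Check}
Sat(~halt | valid) = {Sync, Load, Reset, Ack, Hold, Check}
Sat((~halt | valid) -> halt) = {Sync, Hold}
AF ((~halt | valid) -> halt): least fixpoint, start Z0 = {Sync, Hold}, add states with every successor in Z. Z1 = {Sync, Load, Ack, Hold}; fixed.
Sat(AF ((~halt | valid) -> halt)) = {Sync, Load, Ack, Hold}
Sat(AX (AF ((~halt | valid) -> halt))) = {s : every successor in {Sync, Load, Ack, Hold}} = {Sync, Load, Ack, Hold}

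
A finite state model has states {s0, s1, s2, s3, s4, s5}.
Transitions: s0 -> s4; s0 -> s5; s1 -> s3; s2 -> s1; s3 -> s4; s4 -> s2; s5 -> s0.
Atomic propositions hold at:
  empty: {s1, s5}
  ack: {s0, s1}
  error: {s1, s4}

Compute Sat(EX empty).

Sat(EX empty) = {s : some successor in {s1, s5}} = {s0, s2}

{s0, s2}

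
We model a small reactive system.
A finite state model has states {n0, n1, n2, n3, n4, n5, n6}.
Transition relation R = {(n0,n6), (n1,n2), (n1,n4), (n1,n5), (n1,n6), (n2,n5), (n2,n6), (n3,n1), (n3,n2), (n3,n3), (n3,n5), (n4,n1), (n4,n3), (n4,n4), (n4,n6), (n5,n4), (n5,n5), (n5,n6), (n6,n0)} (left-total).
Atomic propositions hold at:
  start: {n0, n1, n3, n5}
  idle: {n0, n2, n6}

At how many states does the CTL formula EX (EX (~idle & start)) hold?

Sat(~idle) = {n1, n3, n4, n5}
Sat(~idle & start) = {n1, n3, n5}
Sat(EX (~idle & start)) = {s : some successor in {n1, n3, n5}} = {n1, n2, n3, n4, n5}
Sat(EX (EX (~idle & start))) = {s : some successor in {n1, n2, n3, n4, n5}} = {n1, n2, n3, n4, n5}
|Sat(EX (EX (~idle & start)))| = |{n1, n2, n3, n4, n5}| = 5.

5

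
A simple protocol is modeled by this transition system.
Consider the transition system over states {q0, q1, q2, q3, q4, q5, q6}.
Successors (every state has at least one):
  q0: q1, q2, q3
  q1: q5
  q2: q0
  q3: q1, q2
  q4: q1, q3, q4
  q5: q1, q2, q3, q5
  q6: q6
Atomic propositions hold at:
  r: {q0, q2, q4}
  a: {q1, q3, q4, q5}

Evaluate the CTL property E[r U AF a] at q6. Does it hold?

No

AF a: least fixpoint, start Z0 = {q1, q3, q4, q5}, add states with every successor in Z. Already a fixed point.
Sat(AF a) = {q1, q3, q4, q5}
E[r U AF a]: least fixpoint, start Z0 = Sat(AF a) = {q1, q3, q4, q5}, add states in Sat(r) with some successor in Z. Z1 = {q0, q1, q3, q4, q5}; Z2 = {q0, q1, q2, q3, q4, q5}; fixed.
Sat(E[r U AF a]) = {q0, q1, q2, q3, q4, q5}
q6 ∉ Sat(E[r U AF a]) = {q0, q1, q2, q3, q4, q5}, so the formula does not hold at q6.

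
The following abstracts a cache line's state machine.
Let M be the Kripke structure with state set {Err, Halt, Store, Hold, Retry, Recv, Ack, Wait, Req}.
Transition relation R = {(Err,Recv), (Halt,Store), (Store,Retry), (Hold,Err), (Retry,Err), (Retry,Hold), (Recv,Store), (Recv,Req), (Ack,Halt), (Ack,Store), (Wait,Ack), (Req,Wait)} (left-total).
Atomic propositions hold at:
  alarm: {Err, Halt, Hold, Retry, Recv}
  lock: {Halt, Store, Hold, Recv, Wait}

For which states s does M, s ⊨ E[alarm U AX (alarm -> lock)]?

{Err, Halt, Hold, Retry, Recv, Ack, Wait, Req}

Sat(alarm -> lock) = {Halt, Store, Hold, Recv, Ack, Wait, Req}
Sat(AX (alarm -> lock)) = {s : every successor in {Halt, Store, Hold, Recv, Ack, Wait, Req}} = {Err, Halt, Recv, Ack, Wait, Req}
E[alarm U AX (alarm -> lock)]: least fixpoint, start Z0 = Sat(AX (alarm -> lock)) = {Err, Halt, Recv, Ack, Wait, Req}, add states in Sat(alarm) with some successor in Z. Z1 = {Err, Halt, Hold, Retry, Recv, Ack, Wait, Req}; fixed.
Sat(E[alarm U AX (alarm -> lock)]) = {Err, Halt, Hold, Retry, Recv, Ack, Wait, Req}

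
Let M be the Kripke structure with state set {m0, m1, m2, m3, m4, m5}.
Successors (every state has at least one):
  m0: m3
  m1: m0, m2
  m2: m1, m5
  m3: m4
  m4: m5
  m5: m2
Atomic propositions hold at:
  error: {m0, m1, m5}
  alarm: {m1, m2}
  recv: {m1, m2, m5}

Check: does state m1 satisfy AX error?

No

Sat(AX error) = {s : every successor in {m0, m1, m5}} = {m2, m4}
m1 ∉ Sat(AX error) = {m2, m4}, so the formula does not hold at m1.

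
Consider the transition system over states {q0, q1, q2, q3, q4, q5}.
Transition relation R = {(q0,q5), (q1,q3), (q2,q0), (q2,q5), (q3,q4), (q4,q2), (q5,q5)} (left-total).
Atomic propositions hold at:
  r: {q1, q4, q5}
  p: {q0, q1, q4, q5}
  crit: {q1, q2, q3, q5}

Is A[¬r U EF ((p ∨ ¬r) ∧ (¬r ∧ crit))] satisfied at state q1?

Sat(¬r) = {q0, q2, q3}
Sat(p ∨ ¬r) = {q0, q1, q2, q3, q4, q5}
Sat(¬r ∧ crit) = {q2, q3}
Sat((p ∨ ¬r) ∧ (¬r ∧ crit)) = {q2, q3}
EF ((p ∨ ¬r) ∧ (¬r ∧ crit)): least fixpoint, start Z0 = {q2, q3}, add states with some successor in Z. Z1 = {q1, q2, q3, q4}; fixed.
Sat(EF ((p ∨ ¬r) ∧ (¬r ∧ crit))) = {q1, q2, q3, q4}
A[¬r U EF ((p ∨ ¬r) ∧ (¬r ∧ crit))]: least fixpoint, start Z0 = Sat(EF ((p ∨ ¬r) ∧ (¬r ∧ crit))) = {q1, q2, q3, q4}, add states in Sat(¬r) with every successor in Z. Already a fixed point.
Sat(A[¬r U EF ((p ∨ ¬r) ∧ (¬r ∧ crit))]) = {q1, q2, q3, q4}
q1 ∈ Sat(A[¬r U EF ((p ∨ ¬r) ∧ (¬r ∧ crit))]) = {q1, q2, q3, q4}, so the formula holds at q1.

Yes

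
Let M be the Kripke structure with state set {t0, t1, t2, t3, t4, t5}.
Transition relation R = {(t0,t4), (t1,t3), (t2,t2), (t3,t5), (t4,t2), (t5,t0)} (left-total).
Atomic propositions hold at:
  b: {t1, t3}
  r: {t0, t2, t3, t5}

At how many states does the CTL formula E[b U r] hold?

5

E[b U r]: least fixpoint, start Z0 = Sat(r) = {t0, t2, t3, t5}, add states in Sat(b) with some successor in Z. Z1 = {t0, t1, t2, t3, t5}; fixed.
Sat(E[b U r]) = {t0, t1, t2, t3, t5}
|Sat(E[b U r])| = |{t0, t1, t2, t3, t5}| = 5.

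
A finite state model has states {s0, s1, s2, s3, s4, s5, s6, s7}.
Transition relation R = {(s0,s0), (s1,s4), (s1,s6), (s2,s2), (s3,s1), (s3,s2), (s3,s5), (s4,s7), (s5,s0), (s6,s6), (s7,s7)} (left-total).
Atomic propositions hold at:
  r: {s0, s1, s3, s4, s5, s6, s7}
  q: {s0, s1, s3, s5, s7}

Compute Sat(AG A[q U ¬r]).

{s2}

Sat(¬r) = {s2}
A[q U ¬r]: least fixpoint, start Z0 = Sat(¬r) = {s2}, add states in Sat(q) with every successor in Z. Already a fixed point.
Sat(A[q U ¬r]) = {s2}
AG A[q U ¬r]: greatest fixpoint, start Z0 = {s2}, keep only states in Sat with every successor in Z. Already a fixed point.
Sat(AG A[q U ¬r]) = {s2}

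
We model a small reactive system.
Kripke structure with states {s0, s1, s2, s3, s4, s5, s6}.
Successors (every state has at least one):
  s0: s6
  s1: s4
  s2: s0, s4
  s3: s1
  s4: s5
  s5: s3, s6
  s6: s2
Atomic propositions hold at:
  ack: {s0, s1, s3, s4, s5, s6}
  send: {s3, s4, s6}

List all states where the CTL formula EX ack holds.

{s0, s1, s2, s3, s4, s5}

Sat(EX ack) = {s : some successor in {s0, s1, s3, s4, s5, s6}} = {s0, s1, s2, s3, s4, s5}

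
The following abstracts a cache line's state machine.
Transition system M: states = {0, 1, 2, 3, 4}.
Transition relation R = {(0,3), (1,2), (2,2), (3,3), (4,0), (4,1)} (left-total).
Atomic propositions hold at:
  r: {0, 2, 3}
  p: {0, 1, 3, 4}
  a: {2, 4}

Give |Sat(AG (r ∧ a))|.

1

Sat(r ∧ a) = {2}
AG (r ∧ a): greatest fixpoint, start Z0 = {2}, keep only states in Sat with every successor in Z. Already a fixed point.
Sat(AG (r ∧ a)) = {2}
|Sat(AG (r ∧ a))| = |{2}| = 1.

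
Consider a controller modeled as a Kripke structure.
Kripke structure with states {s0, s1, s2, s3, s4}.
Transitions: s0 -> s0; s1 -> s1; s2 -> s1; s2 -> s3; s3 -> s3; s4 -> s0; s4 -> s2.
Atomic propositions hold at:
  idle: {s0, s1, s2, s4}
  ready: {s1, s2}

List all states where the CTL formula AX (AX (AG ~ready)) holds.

Sat(~ready) = {s0, s3, s4}
AG ~ready: greatest fixpoint, start Z0 = {s0, s3, s4}, keep only states in Sat with every successor in Z. Z1 = {s0, s3}; fixed.
Sat(AG ~ready) = {s0, s3}
Sat(AX (AG ~ready)) = {s : every successor in {s0, s3}} = {s0, s3}
Sat(AX (AX (AG ~ready))) = {s : every successor in {s0, s3}} = {s0, s3}

{s0, s3}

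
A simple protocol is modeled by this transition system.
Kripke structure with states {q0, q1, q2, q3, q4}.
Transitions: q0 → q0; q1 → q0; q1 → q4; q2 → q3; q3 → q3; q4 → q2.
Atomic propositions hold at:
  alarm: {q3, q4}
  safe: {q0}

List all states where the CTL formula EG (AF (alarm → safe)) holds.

Sat(alarm → safe) = {q0, q1, q2}
AF (alarm → safe): least fixpoint, start Z0 = {q0, q1, q2}, add states with every successor in Z. Z1 = {q0, q1, q2, q4}; fixed.
Sat(AF (alarm → safe)) = {q0, q1, q2, q4}
EG (AF (alarm → safe)): greatest fixpoint, start Z0 = {q0, q1, q2, q4}, keep only states in Sat with some successor in Z. Z1 = {q0, q1, q4}; Z2 = {q0, q1}; fixed.
Sat(EG (AF (alarm → safe))) = {q0, q1}

{q0, q1}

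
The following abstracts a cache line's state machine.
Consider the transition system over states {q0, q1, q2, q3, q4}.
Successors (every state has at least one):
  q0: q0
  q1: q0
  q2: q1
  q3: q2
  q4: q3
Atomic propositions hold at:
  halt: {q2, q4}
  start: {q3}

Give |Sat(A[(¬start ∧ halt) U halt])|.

Sat(¬start) = {q0, q1, q2, q4}
Sat(¬start ∧ halt) = {q2, q4}
A[(¬start ∧ halt) U halt]: least fixpoint, start Z0 = Sat(halt) = {q2, q4}, add states in Sat(¬start ∧ halt) with every successor in Z. Already a fixed point.
Sat(A[(¬start ∧ halt) U halt]) = {q2, q4}
|Sat(A[(¬start ∧ halt) U halt])| = |{q2, q4}| = 2.

2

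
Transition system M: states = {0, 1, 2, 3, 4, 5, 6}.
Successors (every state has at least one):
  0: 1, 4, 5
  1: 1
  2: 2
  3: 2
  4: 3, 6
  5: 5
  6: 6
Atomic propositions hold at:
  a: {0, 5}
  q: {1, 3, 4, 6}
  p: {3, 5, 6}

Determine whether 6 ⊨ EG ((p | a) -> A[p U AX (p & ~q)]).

Sat(p | a) = {0, 3, 5, 6}
Sat(~q) = {0, 2, 5}
Sat(p & ~q) = {5}
Sat(AX (p & ~q)) = {s : every successor in {5}} = {5}
A[p U AX (p & ~q)]: least fixpoint, start Z0 = Sat(AX (p & ~q)) = {5}, add states in Sat(p) with every successor in Z. Already a fixed point.
Sat(A[p U AX (p & ~q)]) = {5}
Sat((p | a) -> A[p U AX (p & ~q)]) = {1, 2, 4, 5}
EG ((p | a) -> A[p U AX (p & ~q)]): greatest fixpoint, start Z0 = {1, 2, 4, 5}, keep only states in Sat with some successor in Z. Z1 = {1, 2, 5}; fixed.
Sat(EG ((p | a) -> A[p U AX (p & ~q)])) = {1, 2, 5}
6 ∉ Sat(EG ((p | a) -> A[p U AX (p & ~q)])) = {1, 2, 5}, so the formula does not hold at 6.

No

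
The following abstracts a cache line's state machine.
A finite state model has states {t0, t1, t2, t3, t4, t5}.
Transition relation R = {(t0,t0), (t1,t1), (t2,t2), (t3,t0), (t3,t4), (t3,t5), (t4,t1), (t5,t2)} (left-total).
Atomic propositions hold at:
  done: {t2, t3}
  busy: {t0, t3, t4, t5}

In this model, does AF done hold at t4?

AF done: least fixpoint, start Z0 = {t2, t3}, add states with every successor in Z. Z1 = {t2, t3, t5}; fixed.
Sat(AF done) = {t2, t3, t5}
t4 ∉ Sat(AF done) = {t2, t3, t5}, so the formula does not hold at t4.

No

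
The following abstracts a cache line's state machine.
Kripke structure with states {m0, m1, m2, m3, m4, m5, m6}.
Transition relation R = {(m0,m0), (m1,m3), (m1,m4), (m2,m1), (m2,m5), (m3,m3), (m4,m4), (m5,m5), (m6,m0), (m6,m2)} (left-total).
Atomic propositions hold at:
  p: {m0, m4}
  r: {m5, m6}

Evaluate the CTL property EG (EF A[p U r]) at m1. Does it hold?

A[p U r]: least fixpoint, start Z0 = Sat(r) = {m5, m6}, add states in Sat(p) with every successor in Z. Already a fixed point.
Sat(A[p U r]) = {m5, m6}
EF A[p U r]: least fixpoint, start Z0 = {m5, m6}, add states with some successor in Z. Z1 = {m2, m5, m6}; fixed.
Sat(EF A[p U r]) = {m2, m5, m6}
EG (EF A[p U r]): greatest fixpoint, start Z0 = {m2, m5, m6}, keep only states in Sat with some successor in Z. Already a fixed point.
Sat(EG (EF A[p U r])) = {m2, m5, m6}
m1 ∉ Sat(EG (EF A[p U r])) = {m2, m5, m6}, so the formula does not hold at m1.

No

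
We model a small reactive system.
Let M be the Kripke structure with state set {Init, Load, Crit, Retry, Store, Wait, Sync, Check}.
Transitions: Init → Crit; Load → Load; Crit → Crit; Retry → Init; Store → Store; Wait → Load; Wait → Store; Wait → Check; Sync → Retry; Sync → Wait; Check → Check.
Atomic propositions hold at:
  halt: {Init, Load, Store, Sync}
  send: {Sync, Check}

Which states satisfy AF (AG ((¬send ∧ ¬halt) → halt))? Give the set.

Sat(¬send) = {Init, Load, Crit, Retry, Store, Wait}
Sat(¬halt) = {Crit, Retry, Wait, Check}
Sat(¬send ∧ ¬halt) = {Crit, Retry, Wait}
Sat((¬send ∧ ¬halt) → halt) = {Init, Load, Store, Sync, Check}
AG ((¬send ∧ ¬halt) → halt): greatest fixpoint, start Z0 = {Init, Load, Store, Sync, Check}, keep only states in Sat with every successor in Z. Z1 = {Load, Store, Check}; fixed.
Sat(AG ((¬send ∧ ¬halt) → halt)) = {Load, Store, Check}
AF (AG ((¬send ∧ ¬halt) → halt)): least fixpoint, start Z0 = {Load, Store, Check}, add states with every successor in Z. Z1 = {Load, Store, Wait, Check}; fixed.
Sat(AF (AG ((¬send ∧ ¬halt) → halt))) = {Load, Store, Wait, Check}

{Load, Store, Wait, Check}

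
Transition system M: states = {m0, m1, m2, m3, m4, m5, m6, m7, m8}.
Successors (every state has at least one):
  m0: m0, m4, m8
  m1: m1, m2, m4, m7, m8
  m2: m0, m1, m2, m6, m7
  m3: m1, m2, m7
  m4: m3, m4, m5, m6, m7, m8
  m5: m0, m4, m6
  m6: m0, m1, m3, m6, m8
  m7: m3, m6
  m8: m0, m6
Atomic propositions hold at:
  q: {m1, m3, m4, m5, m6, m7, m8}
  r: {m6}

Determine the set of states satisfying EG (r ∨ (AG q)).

AG q: greatest fixpoint, start Z0 = {m1, m3, m4, m5, m6, m7, m8}, keep only states in Sat with every successor in Z. Z1 = {m4, m7}; Z2 = ∅; fixed.
Sat(AG q) = ∅
Sat(r ∨ (AG q)) = {m6}
EG (r ∨ (AG q)): greatest fixpoint, start Z0 = {m6}, keep only states in Sat with some successor in Z. Already a fixed point.
Sat(EG (r ∨ (AG q))) = {m6}

{m6}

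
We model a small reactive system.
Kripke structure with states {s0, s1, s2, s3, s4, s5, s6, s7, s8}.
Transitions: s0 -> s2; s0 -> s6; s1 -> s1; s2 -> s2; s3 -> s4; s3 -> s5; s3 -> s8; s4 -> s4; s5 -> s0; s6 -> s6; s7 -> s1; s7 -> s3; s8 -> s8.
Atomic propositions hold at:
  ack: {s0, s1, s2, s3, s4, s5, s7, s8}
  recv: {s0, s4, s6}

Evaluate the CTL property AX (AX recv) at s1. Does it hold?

Sat(AX recv) = {s : every successor in {s0, s4, s6}} = {s4, s5, s6}
Sat(AX (AX recv)) = {s : every successor in {s4, s5, s6}} = {s4, s6}
s1 ∉ Sat(AX (AX recv)) = {s4, s6}, so the formula does not hold at s1.

No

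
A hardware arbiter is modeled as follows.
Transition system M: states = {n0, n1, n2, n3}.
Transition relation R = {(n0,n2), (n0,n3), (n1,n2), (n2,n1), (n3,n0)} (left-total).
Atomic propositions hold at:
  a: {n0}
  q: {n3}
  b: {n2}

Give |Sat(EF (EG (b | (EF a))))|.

2

EF a: least fixpoint, start Z0 = {n0}, add states with some successor in Z. Z1 = {n0, n3}; fixed.
Sat(EF a) = {n0, n3}
Sat(b | (EF a)) = {n0, n2, n3}
EG (b | (EF a)): greatest fixpoint, start Z0 = {n0, n2, n3}, keep only states in Sat with some successor in Z. Z1 = {n0, n3}; fixed.
Sat(EG (b | (EF a))) = {n0, n3}
EF (EG (b | (EF a))): least fixpoint, start Z0 = {n0, n3}, add states with some successor in Z. Already a fixed point.
Sat(EF (EG (b | (EF a)))) = {n0, n3}
|Sat(EF (EG (b | (EF a))))| = |{n0, n3}| = 2.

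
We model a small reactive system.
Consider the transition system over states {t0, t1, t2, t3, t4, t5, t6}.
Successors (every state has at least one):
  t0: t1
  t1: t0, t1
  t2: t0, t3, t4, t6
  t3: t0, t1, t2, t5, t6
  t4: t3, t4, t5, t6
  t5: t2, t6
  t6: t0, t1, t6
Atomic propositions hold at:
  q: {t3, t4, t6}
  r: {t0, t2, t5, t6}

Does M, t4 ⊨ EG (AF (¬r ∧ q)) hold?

Yes

Sat(¬r) = {t1, t3, t4}
Sat(¬r ∧ q) = {t3, t4}
AF (¬r ∧ q): least fixpoint, start Z0 = {t3, t4}, add states with every successor in Z. Already a fixed point.
Sat(AF (¬r ∧ q)) = {t3, t4}
EG (AF (¬r ∧ q)): greatest fixpoint, start Z0 = {t3, t4}, keep only states in Sat with some successor in Z. Z1 = {t4}; fixed.
Sat(EG (AF (¬r ∧ q))) = {t4}
t4 ∈ Sat(EG (AF (¬r ∧ q))) = {t4}, so the formula holds at t4.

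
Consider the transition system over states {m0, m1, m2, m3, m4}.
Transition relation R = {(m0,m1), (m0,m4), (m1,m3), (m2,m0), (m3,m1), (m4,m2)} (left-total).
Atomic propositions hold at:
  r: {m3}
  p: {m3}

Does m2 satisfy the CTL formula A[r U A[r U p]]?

A[r U p]: least fixpoint, start Z0 = Sat(p) = {m3}, add states in Sat(r) with every successor in Z. Already a fixed point.
Sat(A[r U p]) = {m3}
A[r U A[r U p]]: least fixpoint, start Z0 = Sat(A[r U p]) = {m3}, add states in Sat(r) with every successor in Z. Already a fixed point.
Sat(A[r U A[r U p]]) = {m3}
m2 ∉ Sat(A[r U A[r U p]]) = {m3}, so the formula does not hold at m2.

No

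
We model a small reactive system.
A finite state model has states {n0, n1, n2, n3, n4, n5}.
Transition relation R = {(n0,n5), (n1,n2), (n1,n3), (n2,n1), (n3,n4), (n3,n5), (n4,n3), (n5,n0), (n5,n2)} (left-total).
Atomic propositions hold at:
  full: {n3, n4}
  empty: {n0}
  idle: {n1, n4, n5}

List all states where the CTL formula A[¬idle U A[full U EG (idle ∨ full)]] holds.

Sat(¬idle) = {n0, n2, n3}
Sat(idle ∨ full) = {n1, n3, n4, n5}
EG (idle ∨ full): greatest fixpoint, start Z0 = {n1, n3, n4, n5}, keep only states in Sat with some successor in Z. Z1 = {n1, n3, n4}; fixed.
Sat(EG (idle ∨ full)) = {n1, n3, n4}
A[full U EG (idle ∨ full)]: least fixpoint, start Z0 = Sat(EG (idle ∨ full)) = {n1, n3, n4}, add states in Sat(full) with every successor in Z. Already a fixed point.
Sat(A[full U EG (idle ∨ full)]) = {n1, n3, n4}
A[¬idle U A[full U EG (idle ∨ full)]]: least fixpoint, start Z0 = Sat(A[full U EG (idle ∨ full)]) = {n1, n3, n4}, add states in Sat(¬idle) with every successor in Z. Z1 = {n1, n2, n3, n4}; fixed.
Sat(A[¬idle U A[full U EG (idle ∨ full)]]) = {n1, n2, n3, n4}

{n1, n2, n3, n4}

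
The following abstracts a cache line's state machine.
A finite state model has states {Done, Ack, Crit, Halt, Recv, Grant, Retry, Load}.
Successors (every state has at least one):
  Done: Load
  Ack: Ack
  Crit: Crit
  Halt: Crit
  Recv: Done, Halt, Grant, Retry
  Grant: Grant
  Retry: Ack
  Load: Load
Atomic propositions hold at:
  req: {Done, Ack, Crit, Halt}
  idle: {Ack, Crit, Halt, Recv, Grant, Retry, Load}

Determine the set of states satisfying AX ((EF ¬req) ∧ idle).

{Done, Grant, Load}

Sat(¬req) = {Recv, Grant, Retry, Load}
EF ¬req: least fixpoint, start Z0 = {Recv, Grant, Retry, Load}, add states with some successor in Z. Z1 = {Done, Recv, Grant, Retry, Load}; fixed.
Sat(EF ¬req) = {Done, Recv, Grant, Retry, Load}
Sat((EF ¬req) ∧ idle) = {Recv, Grant, Retry, Load}
Sat(AX ((EF ¬req) ∧ idle)) = {s : every successor in {Recv, Grant, Retry, Load}} = {Done, Grant, Load}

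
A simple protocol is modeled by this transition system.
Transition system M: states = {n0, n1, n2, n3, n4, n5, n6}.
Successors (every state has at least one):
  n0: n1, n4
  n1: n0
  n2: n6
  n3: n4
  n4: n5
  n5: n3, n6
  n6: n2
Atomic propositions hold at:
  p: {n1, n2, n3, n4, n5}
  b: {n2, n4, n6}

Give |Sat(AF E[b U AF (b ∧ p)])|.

5

Sat(b ∧ p) = {n2, n4}
AF (b ∧ p): least fixpoint, start Z0 = {n2, n4}, add states with every successor in Z. Z1 = {n2, n3, n4, n6}; Z2 = {n2, n3, n4, n5, n6}; fixed.
Sat(AF (b ∧ p)) = {n2, n3, n4, n5, n6}
E[b U AF (b ∧ p)]: least fixpoint, start Z0 = Sat(AF (b ∧ p)) = {n2, n3, n4, n5, n6}, add states in Sat(b) with some successor in Z. Already a fixed point.
Sat(E[b U AF (b ∧ p)]) = {n2, n3, n4, n5, n6}
AF E[b U AF (b ∧ p)]: least fixpoint, start Z0 = {n2, n3, n4, n5, n6}, add states with every successor in Z. Already a fixed point.
Sat(AF E[b U AF (b ∧ p)]) = {n2, n3, n4, n5, n6}
|Sat(AF E[b U AF (b ∧ p)])| = |{n2, n3, n4, n5, n6}| = 5.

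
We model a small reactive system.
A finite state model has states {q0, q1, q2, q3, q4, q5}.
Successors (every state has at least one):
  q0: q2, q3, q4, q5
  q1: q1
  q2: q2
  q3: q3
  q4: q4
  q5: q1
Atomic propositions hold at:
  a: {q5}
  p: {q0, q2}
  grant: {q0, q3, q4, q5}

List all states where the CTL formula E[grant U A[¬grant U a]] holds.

{q0, q5}

Sat(¬grant) = {q1, q2}
A[¬grant U a]: least fixpoint, start Z0 = Sat(a) = {q5}, add states in Sat(¬grant) with every successor in Z. Already a fixed point.
Sat(A[¬grant U a]) = {q5}
E[grant U A[¬grant U a]]: least fixpoint, start Z0 = Sat(A[¬grant U a]) = {q5}, add states in Sat(grant) with some successor in Z. Z1 = {q0, q5}; fixed.
Sat(E[grant U A[¬grant U a]]) = {q0, q5}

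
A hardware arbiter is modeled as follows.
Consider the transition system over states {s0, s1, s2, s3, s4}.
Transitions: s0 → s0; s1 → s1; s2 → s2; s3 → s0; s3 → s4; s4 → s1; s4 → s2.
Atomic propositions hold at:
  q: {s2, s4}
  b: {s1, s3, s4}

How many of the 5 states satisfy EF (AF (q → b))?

4

Sat(q → b) = {s0, s1, s3, s4}
AF (q → b): least fixpoint, start Z0 = {s0, s1, s3, s4}, add states with every successor in Z. Already a fixed point.
Sat(AF (q → b)) = {s0, s1, s3, s4}
EF (AF (q → b)): least fixpoint, start Z0 = {s0, s1, s3, s4}, add states with some successor in Z. Already a fixed point.
Sat(EF (AF (q → b))) = {s0, s1, s3, s4}
|Sat(EF (AF (q → b)))| = |{s0, s1, s3, s4}| = 4.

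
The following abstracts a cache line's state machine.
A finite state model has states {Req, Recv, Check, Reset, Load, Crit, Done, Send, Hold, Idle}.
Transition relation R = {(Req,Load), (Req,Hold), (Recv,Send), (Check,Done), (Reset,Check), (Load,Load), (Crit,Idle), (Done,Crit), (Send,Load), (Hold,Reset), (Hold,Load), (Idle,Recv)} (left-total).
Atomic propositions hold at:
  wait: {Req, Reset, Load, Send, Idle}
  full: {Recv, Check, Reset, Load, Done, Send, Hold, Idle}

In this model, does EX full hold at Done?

Sat(EX full) = {s : some successor in {Recv, Check, Reset, Load, Done, Send, Hold, Idle}} = {Req, Recv, Check, Reset, Load, Crit, Send, Hold, Idle}
Done ∉ Sat(EX full) = {Req, Recv, Check, Reset, Load, Crit, Send, Hold, Idle}, so the formula does not hold at Done.

No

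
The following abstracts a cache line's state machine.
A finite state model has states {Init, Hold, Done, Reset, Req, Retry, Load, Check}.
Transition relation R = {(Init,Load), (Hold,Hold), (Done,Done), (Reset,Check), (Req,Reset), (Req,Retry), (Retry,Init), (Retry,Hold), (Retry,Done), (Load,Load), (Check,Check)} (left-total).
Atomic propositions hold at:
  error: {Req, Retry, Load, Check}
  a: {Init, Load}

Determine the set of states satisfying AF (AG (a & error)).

{Init, Load}

Sat(a & error) = {Load}
AG (a & error): greatest fixpoint, start Z0 = {Load}, keep only states in Sat with every successor in Z. Already a fixed point.
Sat(AG (a & error)) = {Load}
AF (AG (a & error)): least fixpoint, start Z0 = {Load}, add states with every successor in Z. Z1 = {Init, Load}; fixed.
Sat(AF (AG (a & error))) = {Init, Load}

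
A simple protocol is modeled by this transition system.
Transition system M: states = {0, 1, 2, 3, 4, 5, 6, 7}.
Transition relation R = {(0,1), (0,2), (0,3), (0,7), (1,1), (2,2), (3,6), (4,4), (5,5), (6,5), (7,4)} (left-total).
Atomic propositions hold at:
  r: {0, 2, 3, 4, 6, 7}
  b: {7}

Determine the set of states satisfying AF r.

{0, 2, 3, 4, 6, 7}

AF r: least fixpoint, start Z0 = {0, 2, 3, 4, 6, 7}, add states with every successor in Z. Already a fixed point.
Sat(AF r) = {0, 2, 3, 4, 6, 7}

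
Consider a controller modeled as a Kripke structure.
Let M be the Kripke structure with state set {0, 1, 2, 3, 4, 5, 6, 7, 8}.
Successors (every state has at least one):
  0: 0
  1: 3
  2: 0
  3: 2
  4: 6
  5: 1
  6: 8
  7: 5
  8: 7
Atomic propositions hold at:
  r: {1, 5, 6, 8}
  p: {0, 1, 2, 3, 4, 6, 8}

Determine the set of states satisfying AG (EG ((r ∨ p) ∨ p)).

Sat(r ∨ p) = {0, 1, 2, 3, 4, 5, 6, 8}
Sat((r ∨ p) ∨ p) = {0, 1, 2, 3, 4, 5, 6, 8}
EG ((r ∨ p) ∨ p): greatest fixpoint, start Z0 = {0, 1, 2, 3, 4, 5, 6, 8}, keep only states in Sat with some successor in Z. Z1 = {0, 1, 2, 3, 4, 5, 6}; Z2 = {0, 1, 2, 3, 4, 5}; Z3 = {0, 1, 2, 3, 5}; fixed.
Sat(EG ((r ∨ p) ∨ p)) = {0, 1, 2, 3, 5}
AG (EG ((r ∨ p) ∨ p)): greatest fixpoint, start Z0 = {0, 1, 2, 3, 5}, keep only states in Sat with every successor in Z. Already a fixed point.
Sat(AG (EG ((r ∨ p) ∨ p))) = {0, 1, 2, 3, 5}

{0, 1, 2, 3, 5}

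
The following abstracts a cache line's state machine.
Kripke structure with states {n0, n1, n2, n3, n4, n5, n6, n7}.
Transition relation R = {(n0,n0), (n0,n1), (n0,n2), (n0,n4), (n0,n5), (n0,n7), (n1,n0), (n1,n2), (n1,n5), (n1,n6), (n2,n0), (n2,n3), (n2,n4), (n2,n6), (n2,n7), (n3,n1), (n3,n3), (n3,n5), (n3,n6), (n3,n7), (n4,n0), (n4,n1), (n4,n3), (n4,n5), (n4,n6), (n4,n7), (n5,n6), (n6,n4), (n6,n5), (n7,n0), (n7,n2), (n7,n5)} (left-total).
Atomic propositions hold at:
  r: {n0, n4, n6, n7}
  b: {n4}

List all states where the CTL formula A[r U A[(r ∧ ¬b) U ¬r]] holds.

Sat(¬b) = {n0, n1, n2, n3, n5, n6, n7}
Sat(r ∧ ¬b) = {n0, n6, n7}
Sat(¬r) = {n1, n2, n3, n5}
A[(r ∧ ¬b) U ¬r]: least fixpoint, start Z0 = Sat(¬r) = {n1, n2, n3, n5}, add states in Sat(r ∧ ¬b) with every successor in Z. Already a fixed point.
Sat(A[(r ∧ ¬b) U ¬r]) = {n1, n2, n3, n5}
A[r U A[(r ∧ ¬b) U ¬r]]: least fixpoint, start Z0 = Sat(A[(r ∧ ¬b) U ¬r]) = {n1, n2, n3, n5}, add states in Sat(r) with every successor in Z. Already a fixed point.
Sat(A[r U A[(r ∧ ¬b) U ¬r]]) = {n1, n2, n3, n5}

{n1, n2, n3, n5}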